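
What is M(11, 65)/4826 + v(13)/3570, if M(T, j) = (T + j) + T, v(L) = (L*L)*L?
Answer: 2728328/4307205 ≈ 0.63343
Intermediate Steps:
v(L) = L³ (v(L) = L²*L = L³)
M(T, j) = j + 2*T
M(11, 65)/4826 + v(13)/3570 = (65 + 2*11)/4826 + 13³/3570 = (65 + 22)*(1/4826) + 2197*(1/3570) = 87*(1/4826) + 2197/3570 = 87/4826 + 2197/3570 = 2728328/4307205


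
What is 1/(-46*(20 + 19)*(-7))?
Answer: 1/12558 ≈ 7.9631e-5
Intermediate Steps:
1/(-46*(20 + 19)*(-7)) = 1/(-46*39*(-7)) = 1/(-1794*(-7)) = 1/12558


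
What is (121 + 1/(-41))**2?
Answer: 24601600/1681 ≈ 14635.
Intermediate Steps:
(121 + 1/(-41))**2 = (121 - 1/41)**2 = (4960/41)**2 = 24601600/1681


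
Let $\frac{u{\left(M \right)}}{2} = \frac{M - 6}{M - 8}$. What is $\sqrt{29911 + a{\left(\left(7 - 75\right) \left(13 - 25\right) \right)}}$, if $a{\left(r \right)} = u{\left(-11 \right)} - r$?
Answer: $\frac{\sqrt{10503941}}{19} \approx 170.58$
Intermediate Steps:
$u{\left(M \right)} = \frac{2 \left(-6 + M\right)}{-8 + M}$ ($u{\left(M \right)} = 2 \frac{M - 6}{M - 8} = 2 \frac{-6 + M}{-8 + M} = \frac{2 \left(-6 + M\right)}{-8 + M}$)
$a{\left(r \right)} = \frac{34}{19} - r$ ($a{\left(r \right)} = \frac{2 \left(-6 - 11\right)}{-8 - 11} - r = 2 \frac{1}{-19} \left(-17\right) - r = 2 \left(- \frac{1}{19}\right) \left(-17\right) - r = \frac{34}{19} - r$)
$\sqrt{29911 + a{\left(\left(7 - 75\right) \left(13 - 25\right) \right)}} = \sqrt{29911 + \left(\frac{34}{19} - \left(7 - 75\right) \left(13 - 25\right)\right)} = \sqrt{29911 + \left(\frac{34}{19} - \left(-68\right) \left(-12\right)\right)} = \sqrt{29911 + \left(\frac{34}{19} - 816\right)} = \sqrt{29911 - \frac{15470}{19}} = \sqrt{\frac{552839}{19}} = \frac{\sqrt{10503941}}{19}$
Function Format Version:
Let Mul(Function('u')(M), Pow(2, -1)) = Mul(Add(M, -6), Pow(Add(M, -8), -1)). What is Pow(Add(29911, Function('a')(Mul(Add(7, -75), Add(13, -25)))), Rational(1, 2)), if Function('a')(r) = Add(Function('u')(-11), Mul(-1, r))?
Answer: Mul(Rational(1, 19), Pow(10503941, Rational(1, 2))) ≈ 170.58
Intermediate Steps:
Function('u')(M) = Mul(2, Pow(Add(-8, M), -1), Add(-6, M)) (Function('u')(M) = Mul(2, Mul(Add(M, -6), Pow(Add(M, -8), -1))) = Mul(2, Mul(Add(-6, M), Pow(Add(-8, M), -1))) = Mul(2, Mul(Pow(Add(-8, M), -1), Add(-6, M))) = Mul(2, Pow(Add(-8, M), -1), Add(-6, M)))
Function('a')(r) = Add(Rational(34, 19), Mul(-1, r)) (Function('a')(r) = Add(Mul(2, Pow(Add(-8, -11), -1), Add(-6, -11)), Mul(-1, r)) = Add(Mul(2, Pow(-19, -1), -17), Mul(-1, r)) = Add(Mul(2, Rational(-1, 19), -17), Mul(-1, r)) = Add(Rational(34, 19), Mul(-1, r)))
Pow(Add(29911, Function('a')(Mul(Add(7, -75), Add(13, -25)))), Rational(1, 2)) = Pow(Add(29911, Add(Rational(34, 19), Mul(-1, Mul(Add(7, -75), Add(13, -25))))), Rational(1, 2)) = Pow(Add(29911, Add(Rational(34, 19), Mul(-1, Mul(-68, -12)))), Rational(1, 2)) = Pow(Add(29911, Add(Rational(34, 19), Mul(-1, 816))), Rational(1, 2)) = Pow(Add(29911, Add(Rational(34, 19), -816)), Rational(1, 2)) = Pow(Add(29911, Rational(-15470, 19)), Rational(1, 2)) = Pow(Rational(552839, 19), Rational(1, 2)) = Mul(Rational(1, 19), Pow(10503941, Rational(1, 2)))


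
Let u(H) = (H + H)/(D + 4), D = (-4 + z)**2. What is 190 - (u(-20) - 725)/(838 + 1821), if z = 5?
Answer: 505943/2659 ≈ 190.28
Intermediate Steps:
D = 1 (D = (-4 + 5)**2 = 1**2 = 1)
u(H) = 2*H/5 (u(H) = (H + H)/(1 + 4) = (2*H)/5 = (2*H)*(1/5) = 2*H/5)
190 - (u(-20) - 725)/(838 + 1821) = 190 - ((2/5)*(-20) - 725)/(838 + 1821) = 190 - (-8 - 725)/2659 = 190 - (-733)/2659 = 190 - 1*(-733/2659) = 190 + 733/2659 = 505943/2659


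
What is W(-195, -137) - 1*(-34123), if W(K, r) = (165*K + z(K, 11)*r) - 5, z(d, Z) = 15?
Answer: -112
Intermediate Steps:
W(K, r) = -5 + 15*r + 165*K (W(K, r) = (165*K + 15*r) - 5 = (15*r + 165*K) - 5 = -5 + 15*r + 165*K)
W(-195, -137) - 1*(-34123) = (-5 + 15*(-137) + 165*(-195)) - 1*(-34123) = (-5 - 2055 - 32175) + 34123 = -34235 + 34123 = -112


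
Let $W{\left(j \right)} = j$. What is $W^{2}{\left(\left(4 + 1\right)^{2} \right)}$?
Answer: $625$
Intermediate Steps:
$W^{2}{\left(\left(4 + 1\right)^{2} \right)} = \left(\left(4 + 1\right)^{2}\right)^{2} = \left(5^{2}\right)^{2} = 25^{2} = 625$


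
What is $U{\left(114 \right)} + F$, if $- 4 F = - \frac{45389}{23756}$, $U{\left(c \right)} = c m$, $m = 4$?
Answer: $\frac{43376333}{95024} \approx 456.48$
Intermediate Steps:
$U{\left(c \right)} = 4 c$ ($U{\left(c \right)} = c 4 = 4 c$)
$F = \frac{45389}{95024}$ ($F = - \frac{\left(-45389\right) \frac{1}{23756}}{4} = \left(- \frac{1}{4}\right) \left(- \frac{45389}{23756}\right) = \frac{45389}{95024} \approx 0.47766$)
$U{\left(114 \right)} + F = 4 \cdot 114 + \frac{45389}{95024} = 456 + \frac{45389}{95024} = \frac{43376333}{95024}$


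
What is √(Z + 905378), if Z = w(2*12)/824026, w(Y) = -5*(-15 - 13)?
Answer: 8*√49008986550697/58859 ≈ 951.51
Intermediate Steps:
w(Y) = 140 (w(Y) = -5*(-28) = 140)
Z = 10/58859 (Z = 140/824026 = 140*(1/824026) = 10/58859 ≈ 0.00016990)
√(Z + 905378) = √(10/58859 + 905378) = √(53289643712/58859) = 8*√49008986550697/58859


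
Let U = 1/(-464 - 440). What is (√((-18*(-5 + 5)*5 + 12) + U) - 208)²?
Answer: (94016 - √2451422)²/204304 ≈ 41835.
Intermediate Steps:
U = -1/904 (U = 1/(-904) = -1/904 ≈ -0.0011062)
(√((-18*(-5 + 5)*5 + 12) + U) - 208)² = (√((-18*(-5 + 5)*5 + 12) - 1/904) - 208)² = (√((-18*0*5 + 12) - 1/904) - 208)² = (√((-18*0 + 12) - 1/904) - 208)² = (√((-9*0 + 12) - 1/904) - 208)² = (√((0 + 12) - 1/904) - 208)² = (√(12 - 1/904) - 208)² = (√(10847/904) - 208)² = (√2451422/452 - 208)² = (-208 + √2451422/452)²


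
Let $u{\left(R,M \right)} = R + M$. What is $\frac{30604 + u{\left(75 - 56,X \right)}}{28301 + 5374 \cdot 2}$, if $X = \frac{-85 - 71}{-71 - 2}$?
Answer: $\frac{2235635}{2850577} \approx 0.78427$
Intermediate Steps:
$X = \frac{156}{73}$ ($X = - \frac{156}{-73} = \left(-156\right) \left(- \frac{1}{73}\right) = \frac{156}{73} \approx 2.137$)
$u{\left(R,M \right)} = M + R$
$\frac{30604 + u{\left(75 - 56,X \right)}}{28301 + 5374 \cdot 2} = \frac{30604 + \left(\frac{156}{73} + \left(75 - 56\right)\right)}{28301 + 5374 \cdot 2} = \frac{30604 + \left(\frac{156}{73} + \left(75 - 56\right)\right)}{28301 + 10748} = \frac{30604 + \left(\frac{156}{73} + 19\right)}{39049} = \left(30604 + \frac{1543}{73}\right) \frac{1}{39049} = \frac{2235635}{73} \cdot \frac{1}{39049} = \frac{2235635}{2850577}$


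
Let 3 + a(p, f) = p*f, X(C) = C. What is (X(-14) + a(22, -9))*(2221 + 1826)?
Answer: -870105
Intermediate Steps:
a(p, f) = -3 + f*p (a(p, f) = -3 + p*f = -3 + f*p)
(X(-14) + a(22, -9))*(2221 + 1826) = (-14 + (-3 - 9*22))*(2221 + 1826) = (-14 + (-3 - 198))*4047 = (-14 - 201)*4047 = -215*4047 = -870105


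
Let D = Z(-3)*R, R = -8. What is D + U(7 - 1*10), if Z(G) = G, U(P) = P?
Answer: 21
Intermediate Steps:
D = 24 (D = -3*(-8) = 24)
D + U(7 - 1*10) = 24 + (7 - 1*10) = 24 + (7 - 10) = 24 - 3 = 21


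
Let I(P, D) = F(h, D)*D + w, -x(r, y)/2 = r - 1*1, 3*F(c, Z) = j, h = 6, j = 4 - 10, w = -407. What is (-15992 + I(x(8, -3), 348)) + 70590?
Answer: 53495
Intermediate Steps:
j = -6
F(c, Z) = -2 (F(c, Z) = (1/3)*(-6) = -2)
x(r, y) = 2 - 2*r (x(r, y) = -2*(r - 1*1) = -2*(r - 1) = -2*(-1 + r) = 2 - 2*r)
I(P, D) = -407 - 2*D (I(P, D) = -2*D - 407 = -407 - 2*D)
(-15992 + I(x(8, -3), 348)) + 70590 = (-15992 + (-407 - 2*348)) + 70590 = (-15992 + (-407 - 696)) + 70590 = (-15992 - 1103) + 70590 = -17095 + 70590 = 53495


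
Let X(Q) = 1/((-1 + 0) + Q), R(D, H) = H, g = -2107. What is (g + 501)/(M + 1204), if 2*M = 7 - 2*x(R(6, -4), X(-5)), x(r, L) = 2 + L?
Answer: -4818/3617 ≈ -1.3320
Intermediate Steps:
X(Q) = 1/(-1 + Q)
M = 5/3 (M = (7 - 2*(2 + 1/(-1 - 5)))/2 = (7 - 2*(2 + 1/(-6)))/2 = (7 - 2*(2 - ⅙))/2 = (7 - 2*11/6)/2 = (7 - 11/3)/2 = (½)*(10/3) = 5/3 ≈ 1.6667)
(g + 501)/(M + 1204) = (-2107 + 501)/(5/3 + 1204) = -1606/3617/3 = -1606*3/3617 = -4818/3617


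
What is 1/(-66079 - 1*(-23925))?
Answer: -1/42154 ≈ -2.3723e-5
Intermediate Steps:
1/(-66079 - 1*(-23925)) = 1/(-66079 + 23925) = 1/(-42154) = -1/42154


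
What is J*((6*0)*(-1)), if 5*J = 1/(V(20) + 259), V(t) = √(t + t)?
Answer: 0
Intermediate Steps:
V(t) = √2*√t (V(t) = √(2*t) = √2*√t)
J = 1/(5*(259 + 2*√10)) (J = 1/(5*(√2*√20 + 259)) = 1/(5*(√2*(2*√5) + 259)) = 1/(5*(2*√10 + 259)) = 1/(5*(259 + 2*√10)) ≈ 0.00075379)
J*((6*0)*(-1)) = (259/335205 - 2*√10/335205)*((6*0)*(-1)) = (259/335205 - 2*√10/335205)*(0*(-1)) = (259/335205 - 2*√10/335205)*0 = 0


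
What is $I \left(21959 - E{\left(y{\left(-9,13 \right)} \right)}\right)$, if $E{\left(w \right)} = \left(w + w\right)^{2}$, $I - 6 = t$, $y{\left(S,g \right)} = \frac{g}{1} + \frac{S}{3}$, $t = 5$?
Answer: $237149$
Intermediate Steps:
$y{\left(S,g \right)} = g + \frac{S}{3}$ ($y{\left(S,g \right)} = g 1 + S \frac{1}{3} = g + \frac{S}{3}$)
$I = 11$ ($I = 6 + 5 = 11$)
$E{\left(w \right)} = 4 w^{2}$ ($E{\left(w \right)} = \left(2 w\right)^{2} = 4 w^{2}$)
$I \left(21959 - E{\left(y{\left(-9,13 \right)} \right)}\right) = 11 \left(21959 - 4 \left(13 + \frac{1}{3} \left(-9\right)\right)^{2}\right) = 11 \left(21959 - 4 \left(13 - 3\right)^{2}\right) = 11 \left(21959 - 4 \cdot 10^{2}\right) = 11 \left(21959 - 4 \cdot 100\right) = 11 \left(21959 - 400\right) = 11 \cdot 21559 = 237149$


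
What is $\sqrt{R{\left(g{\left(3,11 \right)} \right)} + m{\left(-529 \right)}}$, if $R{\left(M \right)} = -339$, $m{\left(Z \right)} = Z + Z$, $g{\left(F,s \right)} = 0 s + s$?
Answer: $i \sqrt{1397} \approx 37.376 i$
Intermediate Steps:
$g{\left(F,s \right)} = s$ ($g{\left(F,s \right)} = 0 + s = s$)
$m{\left(Z \right)} = 2 Z$
$\sqrt{R{\left(g{\left(3,11 \right)} \right)} + m{\left(-529 \right)}} = \sqrt{-339 + 2 \left(-529\right)} = \sqrt{-339 - 1058} = \sqrt{-1397} = i \sqrt{1397}$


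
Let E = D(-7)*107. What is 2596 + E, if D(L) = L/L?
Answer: 2703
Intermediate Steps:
D(L) = 1
E = 107 (E = 1*107 = 107)
2596 + E = 2596 + 107 = 2703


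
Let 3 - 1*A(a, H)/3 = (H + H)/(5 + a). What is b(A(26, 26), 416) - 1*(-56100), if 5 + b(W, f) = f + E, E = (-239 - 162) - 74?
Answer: 56036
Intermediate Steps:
E = -475 (E = -401 - 74 = -475)
A(a, H) = 9 - 6*H/(5 + a) (A(a, H) = 9 - 3*(H + H)/(5 + a) = 9 - 3*2*H/(5 + a) = 9 - 6*H/(5 + a))
b(W, f) = -480 + f (b(W, f) = -5 + (f - 475) = -5 + (-475 + f) = -480 + f)
b(A(26, 26), 416) - 1*(-56100) = (-480 + 416) - 1*(-56100) = -64 + 56100 = 56036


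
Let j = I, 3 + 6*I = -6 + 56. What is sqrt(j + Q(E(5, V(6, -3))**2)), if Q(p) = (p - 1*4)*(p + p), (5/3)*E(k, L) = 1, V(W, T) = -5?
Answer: sqrt(117282)/150 ≈ 2.2831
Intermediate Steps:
E(k, L) = 3/5 (E(k, L) = (3/5)*1 = 3/5)
I = 47/6 (I = -1/2 + (-6 + 56)/6 = -1/2 + (1/6)*50 = -1/2 + 25/3 = 47/6 ≈ 7.8333)
j = 47/6 ≈ 7.8333
Q(p) = 2*p*(-4 + p) (Q(p) = (p - 4)*(2*p) = (-4 + p)*(2*p) = 2*p*(-4 + p))
sqrt(j + Q(E(5, V(6, -3))**2)) = sqrt(47/6 + 2*(3/5)**2*(-4 + (3/5)**2)) = sqrt(47/6 + 2*(9/25)*(-4 + 9/25)) = sqrt(47/6 + 2*(9/25)*(-91/25)) = sqrt(47/6 - 1638/625) = sqrt(19547/3750) = sqrt(117282)/150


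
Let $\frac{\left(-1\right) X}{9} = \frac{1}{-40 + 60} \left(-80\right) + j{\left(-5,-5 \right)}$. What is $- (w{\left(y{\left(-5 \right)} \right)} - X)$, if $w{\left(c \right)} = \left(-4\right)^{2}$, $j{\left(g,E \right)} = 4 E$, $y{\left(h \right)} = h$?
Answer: $200$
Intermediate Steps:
$w{\left(c \right)} = 16$
$X = 216$ ($X = - 9 \left(\frac{1}{-40 + 60} \left(-80\right) + 4 \left(-5\right)\right) = - 9 \left(\frac{1}{20} \left(-80\right) - 20\right) = - 9 \left(-4 - 20\right) = \left(-9\right) \left(-24\right) = 216$)
$- (w{\left(y{\left(-5 \right)} \right)} - X) = - (16 - 216) = \left(-1\right) \left(-200\right) = 200$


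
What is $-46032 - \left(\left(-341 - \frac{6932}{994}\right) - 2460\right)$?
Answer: $- \frac{21482341}{497} \approx -43224.0$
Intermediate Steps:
$-46032 - \left(\left(-341 - \frac{6932}{994}\right) - 2460\right) = -46032 - \left(\left(-341 - \frac{3466}{497}\right) - 2460\right) = -46032 - \left(- \frac{172943}{497} - 2460\right) = -46032 - - \frac{1395563}{497} = -46032 + \frac{1395563}{497} = - \frac{21482341}{497}$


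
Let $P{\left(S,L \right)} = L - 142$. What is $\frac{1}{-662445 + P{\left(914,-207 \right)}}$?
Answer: $- \frac{1}{662794} \approx -1.5088 \cdot 10^{-6}$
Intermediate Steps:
$P{\left(S,L \right)} = -142 + L$
$\frac{1}{-662445 + P{\left(914,-207 \right)}} = \frac{1}{-662445 - 349} = \frac{1}{-662794} = - \frac{1}{662794}$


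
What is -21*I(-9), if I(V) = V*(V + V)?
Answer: -3402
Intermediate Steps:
I(V) = 2*V² (I(V) = V*(2*V) = 2*V²)
-21*I(-9) = -42*(-9)² = -42*81 = -21*162 = -3402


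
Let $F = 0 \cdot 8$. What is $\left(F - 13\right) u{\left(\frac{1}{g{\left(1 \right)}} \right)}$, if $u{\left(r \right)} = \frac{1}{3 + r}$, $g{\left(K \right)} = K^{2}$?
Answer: $- \frac{13}{4} \approx -3.25$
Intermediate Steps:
$F = 0$
$\left(F - 13\right) u{\left(\frac{1}{g{\left(1 \right)}} \right)} = \frac{0 - 13}{3 + \frac{1}{1^{2}}} = \frac{0 - 13}{3 + 1^{-1}} = - \frac{13}{3 + 1} = - \frac{13}{4}$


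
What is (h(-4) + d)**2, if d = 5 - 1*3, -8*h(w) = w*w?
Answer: 0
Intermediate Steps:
h(w) = -w**2/8 (h(w) = -w*w/8 = -w**2/8)
d = 2 (d = 5 - 3 = 2)
(h(-4) + d)**2 = (-1/8*(-4)**2 + 2)**2 = (-1/8*16 + 2)**2 = (-2 + 2)**2 = 0**2 = 0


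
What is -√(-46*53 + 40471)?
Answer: -√38033 ≈ -195.02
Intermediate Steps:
-√(-46*53 + 40471) = -√(-2438 + 40471) = -√38033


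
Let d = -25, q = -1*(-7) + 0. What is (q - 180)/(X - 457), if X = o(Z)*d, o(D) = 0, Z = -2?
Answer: 173/457 ≈ 0.37856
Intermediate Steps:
q = 7 (q = 7 + 0 = 7)
X = 0 (X = 0*(-25) = 0)
(q - 180)/(X - 457) = (7 - 180)/(0 - 457) = -173/(-457) = -173*(-1/457) = 173/457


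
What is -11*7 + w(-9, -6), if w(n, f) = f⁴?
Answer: 1219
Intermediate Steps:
-11*7 + w(-9, -6) = -11*7 + (-6)⁴ = -77 + 1296 = 1219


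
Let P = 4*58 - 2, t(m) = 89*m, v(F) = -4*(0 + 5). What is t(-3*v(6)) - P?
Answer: 5110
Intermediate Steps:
v(F) = -20 (v(F) = -4*5 = -20)
P = 230 (P = 232 - 2 = 230)
t(-3*v(6)) - P = 89*(-3*(-20)) - 1*230 = 89*60 - 230 = 5340 - 230 = 5110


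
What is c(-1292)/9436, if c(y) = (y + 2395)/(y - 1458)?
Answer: -1103/25949000 ≈ -4.2506e-5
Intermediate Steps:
c(y) = (2395 + y)/(-1458 + y)
c(-1292)/9436 = ((2395 - 1292)/(-1458 - 1292))/9436 = (1103/(-2750))*(1/9436) = -1/2750*1103*(1/9436) = -1103/2750*1/9436 = -1103/25949000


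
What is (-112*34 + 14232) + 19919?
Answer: 30343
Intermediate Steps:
(-112*34 + 14232) + 19919 = (-3808 + 14232) + 19919 = 10424 + 19919 = 30343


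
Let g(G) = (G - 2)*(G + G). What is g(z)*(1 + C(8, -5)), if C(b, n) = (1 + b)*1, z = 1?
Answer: -20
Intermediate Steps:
C(b, n) = 1 + b
g(G) = 2*G*(-2 + G) (g(G) = (-2 + G)*(2*G) = 2*G*(-2 + G))
g(z)*(1 + C(8, -5)) = (2*1*(-2 + 1))*(1 + (1 + 8)) = (2*1*(-1))*(1 + 9) = -2*10 = -20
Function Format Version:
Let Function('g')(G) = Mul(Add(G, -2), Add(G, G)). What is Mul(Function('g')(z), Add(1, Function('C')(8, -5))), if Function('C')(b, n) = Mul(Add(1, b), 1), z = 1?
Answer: -20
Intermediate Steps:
Function('C')(b, n) = Add(1, b)
Function('g')(G) = Mul(2, G, Add(-2, G)) (Function('g')(G) = Mul(Add(-2, G), Mul(2, G)) = Mul(2, G, Add(-2, G)))
Mul(Function('g')(z), Add(1, Function('C')(8, -5))) = Mul(Mul(2, 1, Add(-2, 1)), Add(1, Add(1, 8))) = Mul(Mul(2, 1, -1), Add(1, 9)) = Mul(-2, 10) = -20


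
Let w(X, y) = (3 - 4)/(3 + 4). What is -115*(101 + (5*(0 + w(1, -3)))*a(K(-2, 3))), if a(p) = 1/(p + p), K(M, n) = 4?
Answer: -649865/56 ≈ -11605.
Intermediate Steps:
a(p) = 1/(2*p)
w(X, y) = -⅐ (w(X, y) = -1/7 = -1*⅐ = -⅐)
-115*(101 + (5*(0 + w(1, -3)))*a(K(-2, 3))) = -115*(101 + (5*(0 - ⅐))*((½)/4)) = -115*(101 + (5*(-⅐))*((½)*(¼))) = -115*(101 - 5/7*⅛) = -115*(101 - 5/56) = -115*5651/56 = -649865/56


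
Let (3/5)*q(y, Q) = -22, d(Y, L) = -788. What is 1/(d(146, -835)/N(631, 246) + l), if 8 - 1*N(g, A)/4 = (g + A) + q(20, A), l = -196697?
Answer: -2497/491151818 ≈ -5.0840e-6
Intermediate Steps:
q(y, Q) = -110/3 (q(y, Q) = (5/3)*(-22) = -110/3)
N(g, A) = 536/3 - 4*A - 4*g (N(g, A) = 32 - 4*((g + A) - 110/3) = 32 - 4*((A + g) - 110/3) = 32 - 4*(-110/3 + A + g) = 32 + (440/3 - 4*A - 4*g) = 536/3 - 4*A - 4*g)
1/(d(146, -835)/N(631, 246) + l) = 1/(-788/(536/3 - 4*246 - 4*631) - 196697) = 1/(-788/(536/3 - 984 - 2524) - 196697) = 1/(-788/(-9988/3) - 196697) = 1/(-788*(-3/9988) - 196697) = 1/(591/2497 - 196697) = 1/(-491151818/2497) = -2497/491151818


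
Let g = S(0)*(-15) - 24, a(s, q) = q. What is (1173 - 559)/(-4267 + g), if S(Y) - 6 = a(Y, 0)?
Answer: -614/4381 ≈ -0.14015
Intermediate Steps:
S(Y) = 6 (S(Y) = 6 + 0 = 6)
g = -114 (g = 6*(-15) - 24 = -90 - 24 = -114)
(1173 - 559)/(-4267 + g) = (1173 - 559)/(-4267 - 114) = 614/(-4381) = 614*(-1/4381) = -614/4381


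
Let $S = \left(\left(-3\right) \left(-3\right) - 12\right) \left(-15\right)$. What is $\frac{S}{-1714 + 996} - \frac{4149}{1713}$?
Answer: $- \frac{1018689}{409978} \approx -2.4847$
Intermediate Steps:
$S = 45$ ($S = \left(9 - 12\right) \left(-15\right) = \left(-3\right) \left(-15\right) = 45$)
$\frac{S}{-1714 + 996} - \frac{4149}{1713} = \frac{45}{-1714 + 996} - \frac{4149}{1713} = \frac{45}{-718} - \frac{1383}{571} = 45 \left(- \frac{1}{718}\right) - \frac{1383}{571} = - \frac{45}{718} - \frac{1383}{571} = - \frac{1018689}{409978}$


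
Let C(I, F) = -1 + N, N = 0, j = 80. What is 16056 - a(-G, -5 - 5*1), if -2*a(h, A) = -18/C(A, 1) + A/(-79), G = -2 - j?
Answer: 1269140/79 ≈ 16065.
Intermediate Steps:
G = -82 (G = -2 - 1*80 = -2 - 80 = -82)
C(I, F) = -1 (C(I, F) = -1 + 0 = -1)
a(h, A) = -9 + A/158 (a(h, A) = -(-18/(-1) + A/(-79))/2 = -(-18*(-1) + A*(-1/79))/2 = -(18 - A/79)/2 = -9 + A/158)
16056 - a(-G, -5 - 5*1) = 16056 - (-9 + (-5 - 5*1)/158) = 16056 - (-9 + (-5 - 5)/158) = 16056 - (-9 + (1/158)*(-10)) = 16056 - (-9 - 5/79) = 16056 - 1*(-716/79) = 16056 + 716/79 = 1269140/79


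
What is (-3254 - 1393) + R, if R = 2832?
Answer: -1815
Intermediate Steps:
(-3254 - 1393) + R = (-3254 - 1393) + 2832 = -4647 + 2832 = -1815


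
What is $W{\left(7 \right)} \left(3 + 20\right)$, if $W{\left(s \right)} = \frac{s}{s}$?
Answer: $23$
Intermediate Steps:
$W{\left(s \right)} = 1$
$W{\left(7 \right)} \left(3 + 20\right) = 1 \left(3 + 20\right) = 1 \cdot 23 = 23$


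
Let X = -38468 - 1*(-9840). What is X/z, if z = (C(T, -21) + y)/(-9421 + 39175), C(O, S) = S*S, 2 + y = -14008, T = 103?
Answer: 283932504/4523 ≈ 62775.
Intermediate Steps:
y = -14010 (y = -2 - 14008 = -14010)
C(O, S) = S**2
X = -28628 (X = -38468 + 9840 = -28628)
z = -4523/9918 (z = ((-21)**2 - 14010)/(-9421 + 39175) = (441 - 14010)/29754 = -13569*1/29754 = -4523/9918 ≈ -0.45604)
X/z = -28628/(-4523/9918) = -28628*(-9918/4523) = 283932504/4523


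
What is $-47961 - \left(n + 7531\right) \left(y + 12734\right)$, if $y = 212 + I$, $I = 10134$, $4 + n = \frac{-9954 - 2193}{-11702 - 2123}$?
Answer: $- \frac{480533220117}{2765} \approx -1.7379 \cdot 10^{8}$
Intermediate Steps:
$n = - \frac{43153}{13825}$ ($n = -4 + \frac{-9954 - 2193}{-11702 - 2123} = -4 - \frac{12147}{-13825} = -4 - - \frac{12147}{13825} = -4 + \frac{12147}{13825} = - \frac{43153}{13825} \approx -3.1214$)
$y = 10346$ ($y = 212 + 10134 = 10346$)
$-47961 - \left(n + 7531\right) \left(y + 12734\right) = -47961 - \left(- \frac{43153}{13825} + 7531\right) \left(10346 + 12734\right) = -47961 - \frac{104072922}{13825} \cdot 23080 = -47961 - \frac{480400607952}{2765} = - \frac{480533220117}{2765}$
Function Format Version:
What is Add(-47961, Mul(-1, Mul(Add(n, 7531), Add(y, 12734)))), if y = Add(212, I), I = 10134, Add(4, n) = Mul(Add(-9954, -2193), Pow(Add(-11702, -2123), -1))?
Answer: Rational(-480533220117, 2765) ≈ -1.7379e+8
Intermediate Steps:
n = Rational(-43153, 13825) (n = Add(-4, Mul(Add(-9954, -2193), Pow(Add(-11702, -2123), -1))) = Add(-4, Mul(-12147, Pow(-13825, -1))) = Add(-4, Mul(-12147, Rational(-1, 13825))) = Add(-4, Rational(12147, 13825)) = Rational(-43153, 13825) ≈ -3.1214)
y = 10346 (y = Add(212, 10134) = 10346)
Add(-47961, Mul(-1, Mul(Add(n, 7531), Add(y, 12734)))) = Add(-47961, Mul(-1, Mul(Add(Rational(-43153, 13825), 7531), Add(10346, 12734)))) = Add(-47961, Mul(-1, Mul(Rational(104072922, 13825), 23080))) = Add(-47961, Mul(-1, Rational(480400607952, 2765))) = Add(-47961, Rational(-480400607952, 2765)) = Rational(-480533220117, 2765)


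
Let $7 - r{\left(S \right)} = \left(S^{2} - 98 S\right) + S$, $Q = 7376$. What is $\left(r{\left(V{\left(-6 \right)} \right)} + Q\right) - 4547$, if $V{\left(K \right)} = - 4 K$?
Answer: $4588$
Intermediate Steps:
$r{\left(S \right)} = 7 - S^{2} + 97 S$ ($r{\left(S \right)} = 7 - \left(\left(S^{2} - 98 S\right) + S\right) = 7 - \left(S^{2} - 97 S\right) = 7 - S^{2} + 97 S$)
$\left(r{\left(V{\left(-6 \right)} \right)} + Q\right) - 4547 = \left(\left(7 - \left(\left(-4\right) \left(-6\right)\right)^{2} + 97 \left(\left(-4\right) \left(-6\right)\right)\right) + 7376\right) - 4547 = \left(\left(7 - 24^{2} + 97 \cdot 24\right) + 7376\right) - 4547 = \left(\left(7 - 576 + 2328\right) + 7376\right) - 4547 = \left(1759 + 7376\right) - 4547 = 9135 - 4547 = 4588$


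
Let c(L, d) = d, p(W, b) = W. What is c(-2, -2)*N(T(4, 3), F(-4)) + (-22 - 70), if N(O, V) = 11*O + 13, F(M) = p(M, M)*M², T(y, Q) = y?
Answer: -206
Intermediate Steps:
F(M) = M³ (F(M) = M*M² = M³)
N(O, V) = 13 + 11*O
c(-2, -2)*N(T(4, 3), F(-4)) + (-22 - 70) = -2*(13 + 11*4) + (-22 - 70) = -2*(13 + 44) - 92 = -2*57 - 92 = -114 - 92 = -206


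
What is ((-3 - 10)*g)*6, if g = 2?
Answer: -156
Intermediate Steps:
((-3 - 10)*g)*6 = ((-3 - 10)*2)*6 = -13*2*6 = -26*6 = -156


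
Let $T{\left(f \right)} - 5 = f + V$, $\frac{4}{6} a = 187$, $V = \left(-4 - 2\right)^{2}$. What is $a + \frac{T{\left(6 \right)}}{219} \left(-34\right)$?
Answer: $\frac{119663}{438} \approx 273.2$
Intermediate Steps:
$V = 36$ ($V = \left(-6\right)^{2} = 36$)
$a = \frac{561}{2}$ ($a = \frac{3}{2} \cdot 187 = \frac{561}{2} \approx 280.5$)
$T{\left(f \right)} = 41 + f$ ($T{\left(f \right)} = 5 + \left(f + 36\right) = 5 + \left(36 + f\right) = 41 + f$)
$a + \frac{T{\left(6 \right)}}{219} \left(-34\right) = \frac{561}{2} + \frac{41 + 6}{219} \left(-34\right) = \frac{561}{2} + 47 \cdot \frac{1}{219} \left(-34\right) = \frac{561}{2} + \frac{47}{219} \left(-34\right) = \frac{561}{2} - \frac{1598}{219} = \frac{119663}{438}$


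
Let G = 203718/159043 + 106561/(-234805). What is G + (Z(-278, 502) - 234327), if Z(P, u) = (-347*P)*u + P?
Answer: 1007085261008756/20897645 ≈ 4.8191e+7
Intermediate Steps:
Z(P, u) = P - 347*P*u (Z(P, u) = -347*P*u + P = P - 347*P*u)
G = 17283841/20897645 (G = 203718*(1/159043) + 106561*(-1/234805) = 114/89 - 106561/234805 = 17283841/20897645 ≈ 0.82707)
G + (Z(-278, 502) - 234327) = 17283841/20897645 + (-278*(1 - 347*502) - 234327) = 17283841/20897645 + (-278*(1 - 174194) - 234327) = 17283841/20897645 + (-278*(-174193) - 234327) = 17283841/20897645 + (48425654 - 234327) = 17283841/20897645 + 48191327 = 1007085261008756/20897645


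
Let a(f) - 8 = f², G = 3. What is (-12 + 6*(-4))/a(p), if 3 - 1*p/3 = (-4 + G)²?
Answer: -9/11 ≈ -0.81818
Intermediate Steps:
p = 6 (p = 9 - 3*(-4 + 3)² = 9 - 3*(-1)² = 9 - 3*1 = 9 - 3 = 6)
a(f) = 8 + f²
(-12 + 6*(-4))/a(p) = (-12 + 6*(-4))/(8 + 6²) = (-12 - 24)/(8 + 36) = -36/44 = -36*1/44 = -9/11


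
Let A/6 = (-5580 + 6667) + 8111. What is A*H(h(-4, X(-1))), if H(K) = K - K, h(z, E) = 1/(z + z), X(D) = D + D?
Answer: 0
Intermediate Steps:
X(D) = 2*D
h(z, E) = 1/(2*z)
H(K) = 0
A = 55188 (A = 6*((-5580 + 6667) + 8111) = 6*(1087 + 8111) = 6*9198 = 55188)
A*H(h(-4, X(-1))) = 55188*0 = 0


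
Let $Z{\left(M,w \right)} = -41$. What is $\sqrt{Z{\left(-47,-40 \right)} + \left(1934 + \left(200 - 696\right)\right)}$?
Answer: $\sqrt{1397} \approx 37.376$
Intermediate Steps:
$\sqrt{Z{\left(-47,-40 \right)} + \left(1934 + \left(200 - 696\right)\right)} = \sqrt{-41 + \left(1934 + \left(200 - 696\right)\right)} = \sqrt{-41 + \left(1934 - 496\right)} = \sqrt{-41 + 1438} = \sqrt{1397}$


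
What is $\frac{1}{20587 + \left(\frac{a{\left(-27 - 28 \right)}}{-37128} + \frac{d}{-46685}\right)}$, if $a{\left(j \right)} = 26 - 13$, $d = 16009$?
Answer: $\frac{133332360}{2744867526931} \approx 4.8575 \cdot 10^{-5}$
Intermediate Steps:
$a{\left(j \right)} = 13$ ($a{\left(j \right)} = 26 - 13 = 13$)
$\frac{1}{20587 + \left(\frac{a{\left(-27 - 28 \right)}}{-37128} + \frac{d}{-46685}\right)} = \frac{1}{20587 + \left(\frac{13}{-37128} + \frac{16009}{-46685}\right)} = \frac{1}{20587 + \left(13 \left(- \frac{1}{37128}\right) + 16009 \left(- \frac{1}{46685}\right)\right)} = \frac{1}{20587 - \frac{45768389}{133332360}} = \frac{1}{\frac{2744867526931}{133332360}} = \frac{133332360}{2744867526931}$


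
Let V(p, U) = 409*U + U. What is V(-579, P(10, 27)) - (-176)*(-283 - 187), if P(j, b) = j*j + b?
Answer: -30650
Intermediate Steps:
P(j, b) = b + j² (P(j, b) = j² + b = b + j²)
V(p, U) = 410*U
V(-579, P(10, 27)) - (-176)*(-283 - 187) = 410*(27 + 10²) - (-176)*(-283 - 187) = 410*(27 + 100) - (-176)*(-470) = 410*127 - 1*82720 = 52070 - 82720 = -30650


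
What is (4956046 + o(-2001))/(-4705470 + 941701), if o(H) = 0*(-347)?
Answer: -4956046/3763769 ≈ -1.3168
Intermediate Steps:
o(H) = 0
(4956046 + o(-2001))/(-4705470 + 941701) = (4956046 + 0)/(-4705470 + 941701) = 4956046/(-3763769) = 4956046*(-1/3763769) = -4956046/3763769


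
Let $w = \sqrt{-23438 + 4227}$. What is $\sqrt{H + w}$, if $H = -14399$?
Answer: $\sqrt{-14399 + i \sqrt{19211}} \approx 0.5775 + 120.0 i$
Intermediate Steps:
$w = i \sqrt{19211}$ ($w = \sqrt{-19211} = i \sqrt{19211} \approx 138.6 i$)
$\sqrt{H + w} = \sqrt{-14399 + i \sqrt{19211}}$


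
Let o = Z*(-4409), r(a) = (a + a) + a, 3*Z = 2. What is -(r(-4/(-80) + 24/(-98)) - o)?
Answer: -8639921/2940 ≈ -2938.8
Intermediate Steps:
Z = ⅔ (Z = (⅓)*2 = ⅔ ≈ 0.66667)
r(a) = 3*a (r(a) = 2*a + a = 3*a)
o = -8818/3 (o = (⅔)*(-4409) = -8818/3 ≈ -2939.3)
-(r(-4/(-80) + 24/(-98)) - o) = -(3*(-4/(-80) + 24/(-98)) - 1*(-8818/3)) = -(3*(-4*(-1/80) + 24*(-1/98)) + 8818/3) = -(3*(1/20 - 12/49) + 8818/3) = -(3*(-191/980) + 8818/3) = -(-573/980 + 8818/3) = -1*8639921/2940 = -8639921/2940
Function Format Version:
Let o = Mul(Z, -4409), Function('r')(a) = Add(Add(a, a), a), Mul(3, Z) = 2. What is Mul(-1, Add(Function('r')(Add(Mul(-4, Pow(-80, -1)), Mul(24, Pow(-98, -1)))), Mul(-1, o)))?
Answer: Rational(-8639921, 2940) ≈ -2938.8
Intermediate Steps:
Z = Rational(2, 3) (Z = Mul(Rational(1, 3), 2) = Rational(2, 3) ≈ 0.66667)
Function('r')(a) = Mul(3, a) (Function('r')(a) = Add(Mul(2, a), a) = Mul(3, a))
o = Rational(-8818, 3) (o = Mul(Rational(2, 3), -4409) = Rational(-8818, 3) ≈ -2939.3)
Mul(-1, Add(Function('r')(Add(Mul(-4, Pow(-80, -1)), Mul(24, Pow(-98, -1)))), Mul(-1, o))) = Mul(-1, Add(Mul(3, Add(Mul(-4, Pow(-80, -1)), Mul(24, Pow(-98, -1)))), Mul(-1, Rational(-8818, 3)))) = Mul(-1, Add(Mul(3, Add(Mul(-4, Rational(-1, 80)), Mul(24, Rational(-1, 98)))), Rational(8818, 3))) = Mul(-1, Add(Mul(3, Add(Rational(1, 20), Rational(-12, 49))), Rational(8818, 3))) = Mul(-1, Add(Mul(3, Rational(-191, 980)), Rational(8818, 3))) = Mul(-1, Add(Rational(-573, 980), Rational(8818, 3))) = Mul(-1, Rational(8639921, 2940)) = Rational(-8639921, 2940)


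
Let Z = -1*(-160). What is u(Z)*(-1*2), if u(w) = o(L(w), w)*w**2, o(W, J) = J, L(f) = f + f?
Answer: -8192000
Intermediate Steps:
L(f) = 2*f
Z = 160
u(w) = w**3 (u(w) = w*w**2 = w**3)
u(Z)*(-1*2) = 160**3*(-1*2) = 4096000*(-2) = -8192000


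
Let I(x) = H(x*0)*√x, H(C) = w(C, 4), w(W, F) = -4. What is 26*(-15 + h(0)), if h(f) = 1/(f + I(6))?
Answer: -390 - 13*√6/12 ≈ -392.65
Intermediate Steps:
H(C) = -4
I(x) = -4*√x
h(f) = 1/(f - 4*√6)
26*(-15 + h(0)) = 26*(-15 + 1/(0 - 4*√6)) = 26*(-15 + 1/(-4*√6)) = 26*(-15 - √6/24) = -390 - 13*√6/12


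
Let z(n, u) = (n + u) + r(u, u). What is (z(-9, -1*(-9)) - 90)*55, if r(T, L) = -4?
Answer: -5170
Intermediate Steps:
z(n, u) = -4 + n + u (z(n, u) = (n + u) - 4 = -4 + n + u)
(z(-9, -1*(-9)) - 90)*55 = ((-4 - 9 - 1*(-9)) - 90)*55 = ((-4 - 9 + 9) - 90)*55 = (-4 - 90)*55 = -94*55 = -5170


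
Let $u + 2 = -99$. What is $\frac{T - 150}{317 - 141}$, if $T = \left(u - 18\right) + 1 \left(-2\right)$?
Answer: $- \frac{271}{176} \approx -1.5398$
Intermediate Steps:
$u = -101$ ($u = -2 - 99 = -101$)
$T = -121$ ($T = \left(-101 - 18\right) + 1 \left(-2\right) = -119 - 2 = -121$)
$\frac{T - 150}{317 - 141} = \frac{-121 - 150}{317 - 141} = - \frac{271}{176}$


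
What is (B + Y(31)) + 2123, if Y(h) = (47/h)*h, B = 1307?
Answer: 3477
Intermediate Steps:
Y(h) = 47
(B + Y(31)) + 2123 = (1307 + 47) + 2123 = 1354 + 2123 = 3477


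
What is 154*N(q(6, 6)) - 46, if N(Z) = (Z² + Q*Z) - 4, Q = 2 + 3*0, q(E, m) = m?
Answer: 6730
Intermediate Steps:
Q = 2 (Q = 2 + 0 = 2)
N(Z) = -4 + Z² + 2*Z (N(Z) = (Z² + 2*Z) - 4 = -4 + Z² + 2*Z)
154*N(q(6, 6)) - 46 = 154*(-4 + 6² + 2*6) - 46 = 154*(-4 + 36 + 12) - 46 = 154*44 - 46 = 6776 - 46 = 6730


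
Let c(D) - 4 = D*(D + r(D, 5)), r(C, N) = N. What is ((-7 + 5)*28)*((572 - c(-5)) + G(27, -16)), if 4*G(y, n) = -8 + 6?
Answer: -31780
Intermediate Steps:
G(y, n) = -½ (G(y, n) = (-8 + 6)/4 = (¼)*(-2) = -½)
c(D) = 4 + D*(5 + D) (c(D) = 4 + D*(D + 5) = 4 + D*(5 + D))
((-7 + 5)*28)*((572 - c(-5)) + G(27, -16)) = ((-7 + 5)*28)*((572 - (4 + (-5)² + 5*(-5))) - ½) = (-2*28)*((572 - (4 + 25 - 25)) - ½) = -56*((572 - 1*4) - ½) = -56*((572 - 4) - ½) = -56*(568 - ½) = -56*1135/2 = -31780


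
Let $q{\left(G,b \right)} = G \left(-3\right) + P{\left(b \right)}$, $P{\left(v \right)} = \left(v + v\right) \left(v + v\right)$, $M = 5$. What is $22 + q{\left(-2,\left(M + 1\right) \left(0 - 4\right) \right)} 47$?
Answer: $108592$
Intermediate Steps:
$P{\left(v \right)} = 4 v^{2}$ ($P{\left(v \right)} = 2 v 2 v = 4 v^{2}$)
$q{\left(G,b \right)} = - 3 G + 4 b^{2}$ ($q{\left(G,b \right)} = G \left(-3\right) + 4 b^{2} = - 3 G + 4 b^{2}$)
$22 + q{\left(-2,\left(M + 1\right) \left(0 - 4\right) \right)} 47 = 22 + \left(\left(-3\right) \left(-2\right) + 4 \left(\left(5 + 1\right) \left(0 - 4\right)\right)^{2}\right) 47 = 22 + \left(6 + 4 \left(6 \left(-4\right)\right)^{2}\right) 47 = 22 + \left(6 + 4 \left(-24\right)^{2}\right) 47 = 22 + \left(6 + 4 \cdot 576\right) 47 = 22 + \left(6 + 2304\right) 47 = 22 + 2310 \cdot 47 = 22 + 108570 = 108592$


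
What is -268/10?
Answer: -134/5 ≈ -26.800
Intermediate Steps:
-268/10 = (⅒)*(-268) = -134/5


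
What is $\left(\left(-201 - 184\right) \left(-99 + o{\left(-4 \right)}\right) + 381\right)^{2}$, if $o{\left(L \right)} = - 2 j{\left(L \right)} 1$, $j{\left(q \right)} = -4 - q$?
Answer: $1481942016$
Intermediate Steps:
$o{\left(L \right)} = 8 + 2 L$ ($o{\left(L \right)} = - 2 \left(-4 - L\right) 1 = \left(8 + 2 L\right) 1 = 8 + 2 L$)
$\left(\left(-201 - 184\right) \left(-99 + o{\left(-4 \right)}\right) + 381\right)^{2} = \left(\left(-201 - 184\right) \left(-99 + \left(8 + 2 \left(-4\right)\right)\right) + 381\right)^{2} = \left(- 385 \left(-99 + \left(8 - 8\right)\right) + 381\right)^{2} = \left(- 385 \left(-99 + 0\right) + 381\right)^{2} = \left(\left(-385\right) \left(-99\right) + 381\right)^{2} = \left(38115 + 381\right)^{2} = 38496^{2} = 1481942016$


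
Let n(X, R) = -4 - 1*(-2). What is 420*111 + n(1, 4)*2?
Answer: 46616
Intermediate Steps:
n(X, R) = -2 (n(X, R) = -4 + 2 = -2)
420*111 + n(1, 4)*2 = 420*111 - 2*2 = 46620 - 4 = 46616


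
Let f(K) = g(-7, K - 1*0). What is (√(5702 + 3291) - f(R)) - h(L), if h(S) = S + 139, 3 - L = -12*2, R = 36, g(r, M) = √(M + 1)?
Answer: -166 - √37 + 23*√17 ≈ -77.251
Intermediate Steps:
g(r, M) = √(1 + M)
f(K) = √(1 + K) (f(K) = √(1 + (K - 1*0)) = √(1 + (K + 0)) = √(1 + K))
L = 27 (L = 3 - (-12)*2 = 3 - 1*(-24) = 3 + 24 = 27)
h(S) = 139 + S
(√(5702 + 3291) - f(R)) - h(L) = (√(5702 + 3291) - √(1 + 36)) - (139 + 27) = (√8993 - √37) - 1*166 = (23*√17 - √37) - 166 = (-√37 + 23*√17) - 166 = -166 - √37 + 23*√17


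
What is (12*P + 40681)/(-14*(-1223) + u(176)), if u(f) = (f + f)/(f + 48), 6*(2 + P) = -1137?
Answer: 2051/915 ≈ 2.2415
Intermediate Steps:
P = -383/2 (P = -2 + (1/6)*(-1137) = -2 - 379/2 = -383/2 ≈ -191.50)
u(f) = 2*f/(48 + f) (u(f) = (2*f)/(48 + f) = 2*f/(48 + f))
(12*P + 40681)/(-14*(-1223) + u(176)) = (12*(-383/2) + 40681)/(-14*(-1223) + 2*176/(48 + 176)) = (-2298 + 40681)/(17122 + 2*176/224) = 38383/(17122 + 2*176*(1/224)) = 38383/(17122 + 11/7) = 38383/(119865/7) = 38383*(7/119865) = 2051/915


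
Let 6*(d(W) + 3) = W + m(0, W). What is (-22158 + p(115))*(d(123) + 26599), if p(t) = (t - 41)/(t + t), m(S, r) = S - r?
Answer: -67770145268/115 ≈ -5.8931e+8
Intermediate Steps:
d(W) = -3 (d(W) = -3 + (W + (0 - W))/6 = -3 + (W - W)/6 = -3 + (⅙)*0 = -3 + 0 = -3)
p(t) = (-41 + t)/(2*t) (p(t) = (-41 + t)/((2*t)) = (-41 + t)*(1/(2*t)) = (-41 + t)/(2*t))
(-22158 + p(115))*(d(123) + 26599) = (-22158 + (½)*(-41 + 115)/115)*(-3 + 26599) = (-22158 + (½)*(1/115)*74)*26596 = (-22158 + 37/115)*26596 = -2548133/115*26596 = -67770145268/115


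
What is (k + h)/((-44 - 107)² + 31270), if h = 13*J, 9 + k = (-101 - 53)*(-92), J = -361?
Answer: 9466/54071 ≈ 0.17507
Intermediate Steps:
k = 14159 (k = -9 + (-101 - 53)*(-92) = -9 - 154*(-92) = -9 + 14168 = 14159)
h = -4693 (h = 13*(-361) = -4693)
(k + h)/((-44 - 107)² + 31270) = (14159 - 4693)/((-44 - 107)² + 31270) = 9466/((-151)² + 31270) = 9466/(22801 + 31270) = 9466/54071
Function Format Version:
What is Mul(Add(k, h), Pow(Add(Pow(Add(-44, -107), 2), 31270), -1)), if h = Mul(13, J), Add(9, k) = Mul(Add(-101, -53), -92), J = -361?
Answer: Rational(9466, 54071) ≈ 0.17507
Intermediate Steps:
k = 14159 (k = Add(-9, Mul(Add(-101, -53), -92)) = Add(-9, Mul(-154, -92)) = Add(-9, 14168) = 14159)
h = -4693 (h = Mul(13, -361) = -4693)
Mul(Add(k, h), Pow(Add(Pow(Add(-44, -107), 2), 31270), -1)) = Mul(Add(14159, -4693), Pow(Add(Pow(Add(-44, -107), 2), 31270), -1)) = Mul(9466, Pow(Add(Pow(-151, 2), 31270), -1)) = Mul(9466, Pow(Add(22801, 31270), -1)) = Mul(9466, Pow(54071, -1)) = Mul(9466, Rational(1, 54071)) = Rational(9466, 54071)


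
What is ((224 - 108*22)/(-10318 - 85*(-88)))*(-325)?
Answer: -349700/1419 ≈ -246.44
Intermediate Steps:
((224 - 108*22)/(-10318 - 85*(-88)))*(-325) = ((224 - 2376)/(-10318 + 7480))*(-325) = -2152/(-2838)*(-325) = -2152*(-1/2838)*(-325) = (1076/1419)*(-325) = -349700/1419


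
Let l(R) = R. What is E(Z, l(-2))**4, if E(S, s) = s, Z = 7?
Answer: 16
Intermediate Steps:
E(Z, l(-2))**4 = (-2)**4 = 16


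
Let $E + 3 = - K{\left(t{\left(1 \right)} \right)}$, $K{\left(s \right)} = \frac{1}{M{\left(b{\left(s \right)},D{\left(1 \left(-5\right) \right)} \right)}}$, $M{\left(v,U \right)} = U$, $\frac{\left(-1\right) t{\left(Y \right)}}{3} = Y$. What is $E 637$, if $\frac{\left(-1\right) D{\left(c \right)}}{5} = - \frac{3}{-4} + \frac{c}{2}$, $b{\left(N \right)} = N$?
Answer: $- \frac{9919}{5} \approx -1983.8$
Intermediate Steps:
$t{\left(Y \right)} = - 3 Y$
$D{\left(c \right)} = - \frac{15}{4} - \frac{5 c}{2}$ ($D{\left(c \right)} = - 5 \left(- \frac{3}{-4} + \frac{c}{2}\right) = - 5 \left(\left(-3\right) \left(- \frac{1}{4}\right) + c \frac{1}{2}\right) = - 5 \left(\frac{3}{4} + \frac{c}{2}\right) = - \frac{15}{4} - \frac{5 c}{2}$)
$K{\left(s \right)} = \frac{4}{35}$ ($K{\left(s \right)} = \frac{1}{- \frac{15}{4} - \frac{5 \cdot 1 \left(-5\right)}{2}} = \frac{1}{- \frac{15}{4} - - \frac{25}{2}} = \frac{1}{- \frac{15}{4} + \frac{25}{2}} = \frac{1}{\frac{35}{4}} = \frac{4}{35}$)
$E = - \frac{109}{35}$ ($E = -3 - \frac{4}{35} = - \frac{109}{35} \approx -3.1143$)
$E 637 = \left(- \frac{109}{35}\right) 637 = - \frac{9919}{5}$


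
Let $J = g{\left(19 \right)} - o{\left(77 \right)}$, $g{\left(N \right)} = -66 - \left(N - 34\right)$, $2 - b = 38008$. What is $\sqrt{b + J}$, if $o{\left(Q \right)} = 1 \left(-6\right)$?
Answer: $i \sqrt{38051} \approx 195.07 i$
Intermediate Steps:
$b = -38006$ ($b = 2 - 38008 = -38006$)
$o{\left(Q \right)} = -6$
$g{\left(N \right)} = -32 - N$ ($g{\left(N \right)} = -66 - \left(N - 34\right) = -66 - \left(-34 + N\right) = -32 - N$)
$J = -45$ ($J = \left(-32 - 19\right) - -6 = \left(-32 - 19\right) + 6 = -51 + 6 = -45$)
$\sqrt{b + J} = \sqrt{-38006 - 45} = \sqrt{-38051} = i \sqrt{38051}$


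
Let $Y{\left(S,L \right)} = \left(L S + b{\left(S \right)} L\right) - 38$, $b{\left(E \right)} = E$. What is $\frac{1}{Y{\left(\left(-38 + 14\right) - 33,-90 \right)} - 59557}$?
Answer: $- \frac{1}{49335} \approx -2.027 \cdot 10^{-5}$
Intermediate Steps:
$Y{\left(S,L \right)} = -38 + 2 L S$ ($Y{\left(S,L \right)} = \left(L S + S L\right) - 38 = \left(L S + L S\right) - 38 = 2 L S - 38 = -38 + 2 L S$)
$\frac{1}{Y{\left(\left(-38 + 14\right) - 33,-90 \right)} - 59557} = \frac{1}{\left(-38 + 2 \left(-90\right) \left(\left(-38 + 14\right) - 33\right)\right) - 59557} = \frac{1}{\left(-38 + 2 \left(-90\right) \left(-24 - 33\right)\right) - 59557} = \frac{1}{\left(-38 + 2 \left(-90\right) \left(-57\right)\right) - 59557} = \frac{1}{\left(-38 + 10260\right) - 59557} = \frac{1}{10222 - 59557} = \frac{1}{-49335} = - \frac{1}{49335}$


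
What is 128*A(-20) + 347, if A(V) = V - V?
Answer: 347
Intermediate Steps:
A(V) = 0
128*A(-20) + 347 = 128*0 + 347 = 0 + 347 = 347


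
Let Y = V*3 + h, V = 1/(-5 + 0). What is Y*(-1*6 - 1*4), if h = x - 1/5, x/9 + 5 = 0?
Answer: 458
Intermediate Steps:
x = -45 (x = -45 + 9*0 = -45 + 0 = -45)
V = -1/5 (V = 1/(-5) = -1/5 ≈ -0.20000)
h = -226/5 (h = -45 - 1/5 = -226/5 ≈ -45.200)
Y = -229/5 (Y = -1/5*3 - 226/5 = -3/5 - 226/5 = -229/5 ≈ -45.800)
Y*(-1*6 - 1*4) = -229*(-1*6 - 1*4)/5 = -229*(-6 - 4)/5 = -229/5*(-10) = 458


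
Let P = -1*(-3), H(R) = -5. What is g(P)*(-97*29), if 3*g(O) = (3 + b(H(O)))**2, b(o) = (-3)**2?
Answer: -135024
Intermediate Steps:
P = 3
b(o) = 9
g(O) = 48 (g(O) = (3 + 9)**2/3 = (1/3)*12**2 = (1/3)*144 = 48)
g(P)*(-97*29) = 48*(-97*29) = 48*(-2813) = -135024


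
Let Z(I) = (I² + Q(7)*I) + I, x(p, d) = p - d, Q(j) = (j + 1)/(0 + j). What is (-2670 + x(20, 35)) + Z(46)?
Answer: -3293/7 ≈ -470.43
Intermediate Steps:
Q(j) = (1 + j)/j
Z(I) = I² + 15*I/7 (Z(I) = (I² + ((1 + 7)/7)*I) + I = (I² + ((⅐)*8)*I) + I = (I² + 8*I/7) + I = I² + 15*I/7)
(-2670 + x(20, 35)) + Z(46) = (-2670 + (20 - 1*35)) + (⅐)*46*(15 + 7*46) = (-2670 + (20 - 35)) + (⅐)*46*(15 + 322) = (-2670 - 15) + (⅐)*46*337 = -2685 + 15502/7 = -3293/7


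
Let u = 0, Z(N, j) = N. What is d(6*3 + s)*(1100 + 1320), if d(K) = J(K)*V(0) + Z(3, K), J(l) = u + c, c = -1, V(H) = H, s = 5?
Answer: 7260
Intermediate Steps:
J(l) = -1 (J(l) = 0 - 1 = -1)
d(K) = 3 (d(K) = -1*0 + 3 = 0 + 3 = 3)
d(6*3 + s)*(1100 + 1320) = 3*(1100 + 1320) = 3*2420 = 7260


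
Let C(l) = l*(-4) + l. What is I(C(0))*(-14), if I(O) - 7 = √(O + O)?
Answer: -98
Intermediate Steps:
C(l) = -3*l (C(l) = -4*l + l = -3*l)
I(O) = 7 + √2*√O (I(O) = 7 + √(O + O) = 7 + √(2*O) = 7 + √2*√O)
I(C(0))*(-14) = (7 + √2*√(-3*0))*(-14) = (7 + √2*√0)*(-14) = (7 + √2*0)*(-14) = (7 + 0)*(-14) = 7*(-14) = -98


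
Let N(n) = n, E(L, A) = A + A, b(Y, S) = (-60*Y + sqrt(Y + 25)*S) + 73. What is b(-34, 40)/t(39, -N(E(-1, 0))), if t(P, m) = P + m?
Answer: 2113/39 + 40*I/13 ≈ 54.18 + 3.0769*I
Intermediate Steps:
b(Y, S) = 73 - 60*Y + S*sqrt(25 + Y) (b(Y, S) = (-60*Y + sqrt(25 + Y)*S) + 73 = (-60*Y + S*sqrt(25 + Y)) + 73 = 73 - 60*Y + S*sqrt(25 + Y))
E(L, A) = 2*A
b(-34, 40)/t(39, -N(E(-1, 0))) = (73 - 60*(-34) + 40*sqrt(25 - 34))/(39 - 2*0) = (73 + 2040 + 40*sqrt(-9))/(39 - 1*0) = (73 + 2040 + 40*(3*I))/(39 + 0) = (73 + 2040 + 120*I)/39 = (2113 + 120*I)*(1/39) = 2113/39 + 40*I/13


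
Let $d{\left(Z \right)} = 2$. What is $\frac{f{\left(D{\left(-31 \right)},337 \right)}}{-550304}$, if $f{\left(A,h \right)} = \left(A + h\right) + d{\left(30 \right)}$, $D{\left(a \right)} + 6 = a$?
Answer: $- \frac{151}{275152} \approx -0.00054879$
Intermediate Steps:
$D{\left(a \right)} = -6 + a$
$f{\left(A,h \right)} = 2 + A + h$ ($f{\left(A,h \right)} = \left(A + h\right) + 2 = 2 + A + h$)
$\frac{f{\left(D{\left(-31 \right)},337 \right)}}{-550304} = \frac{2 - 37 + 337}{-550304} = \left(2 - 37 + 337\right) \left(- \frac{1}{550304}\right) = 302 \left(- \frac{1}{550304}\right) = - \frac{151}{275152}$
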